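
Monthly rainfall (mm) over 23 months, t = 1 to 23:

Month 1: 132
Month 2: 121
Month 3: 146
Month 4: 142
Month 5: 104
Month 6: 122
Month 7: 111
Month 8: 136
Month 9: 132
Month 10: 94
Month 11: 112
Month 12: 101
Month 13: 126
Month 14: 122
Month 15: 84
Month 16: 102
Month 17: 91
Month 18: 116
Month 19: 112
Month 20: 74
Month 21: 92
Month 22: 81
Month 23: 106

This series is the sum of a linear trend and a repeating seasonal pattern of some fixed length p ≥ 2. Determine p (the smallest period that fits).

5

First differences y_{t+1} − y_t: -11, 25, -4, -38, 18, -11, 25, -4, -38, 18, -11, 25, …
The difference pattern repeats every 5 terms and not for any smaller step, so p = 5.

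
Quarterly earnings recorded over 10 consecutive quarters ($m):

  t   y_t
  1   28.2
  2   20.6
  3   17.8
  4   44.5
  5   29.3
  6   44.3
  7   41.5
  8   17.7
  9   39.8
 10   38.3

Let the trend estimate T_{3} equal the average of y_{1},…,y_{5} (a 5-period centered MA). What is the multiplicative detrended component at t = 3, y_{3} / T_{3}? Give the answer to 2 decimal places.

0.63

Trend T_3 = (28.2 + 20.6 + 17.8 + 44.5 + 29.3) / 5 = 140.4/5 = 28.0800
Ratio to trend: 17.8 / 28.0800 = 0.63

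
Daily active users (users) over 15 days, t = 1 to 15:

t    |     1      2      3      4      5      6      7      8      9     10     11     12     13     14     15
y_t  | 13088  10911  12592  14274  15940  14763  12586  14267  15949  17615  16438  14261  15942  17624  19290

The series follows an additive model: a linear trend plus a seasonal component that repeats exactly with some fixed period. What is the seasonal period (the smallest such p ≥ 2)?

First differences y_{t+1} − y_t: -2177, 1681, 1682, 1666, -1177, -2177, 1681, 1682, 1666, -1177, -2177, 1681, …
The difference pattern repeats every 5 terms and not for any smaller step, so p = 5.

5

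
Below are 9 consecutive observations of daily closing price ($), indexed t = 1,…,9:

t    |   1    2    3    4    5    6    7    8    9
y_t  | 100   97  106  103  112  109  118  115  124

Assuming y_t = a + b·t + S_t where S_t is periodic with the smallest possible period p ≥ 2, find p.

First differences y_{t+1} − y_t: -3, 9, -3, 9, -3, 9, …
The difference pattern repeats every 2 terms and not for any smaller step, so p = 2.

2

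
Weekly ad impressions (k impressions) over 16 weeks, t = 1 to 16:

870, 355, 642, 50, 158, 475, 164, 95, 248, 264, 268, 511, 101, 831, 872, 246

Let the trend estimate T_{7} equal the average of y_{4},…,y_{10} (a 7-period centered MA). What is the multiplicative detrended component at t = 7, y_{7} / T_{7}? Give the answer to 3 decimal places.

Trend T_7 = (50 + 158 + 475 + 164 + 95 + 248 + 264) / 7 = 1454/7 = 207.71429
Ratio to trend: 164 / 207.71429 = 0.790

0.790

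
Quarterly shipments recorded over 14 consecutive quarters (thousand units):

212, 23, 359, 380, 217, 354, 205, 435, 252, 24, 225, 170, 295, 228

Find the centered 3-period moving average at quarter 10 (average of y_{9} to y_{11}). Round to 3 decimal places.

Sum of periods 9–11: 252 + 24 + 225 = 501
Divide by 3: 501 / 3 = 167.000

167.000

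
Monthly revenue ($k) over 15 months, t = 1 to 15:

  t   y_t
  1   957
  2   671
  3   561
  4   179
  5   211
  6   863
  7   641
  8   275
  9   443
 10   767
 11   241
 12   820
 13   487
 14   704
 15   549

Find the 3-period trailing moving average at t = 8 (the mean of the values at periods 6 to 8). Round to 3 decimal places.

Sum of periods 6–8: 863 + 641 + 275 = 1779
Divide by 3: 1779 / 3 = 593.000

593.000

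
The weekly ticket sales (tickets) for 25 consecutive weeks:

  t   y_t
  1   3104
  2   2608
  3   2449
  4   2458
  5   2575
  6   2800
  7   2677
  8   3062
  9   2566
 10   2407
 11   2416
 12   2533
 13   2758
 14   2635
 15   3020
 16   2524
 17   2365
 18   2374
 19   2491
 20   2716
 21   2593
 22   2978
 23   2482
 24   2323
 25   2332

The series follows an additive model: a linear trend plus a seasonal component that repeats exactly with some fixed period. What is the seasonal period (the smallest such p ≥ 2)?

First differences y_{t+1} − y_t: -496, -159, 9, 117, 225, -123, 385, -496, -159, 9, 117, 225, -123, 385, -496, -159, …
The difference pattern repeats every 7 terms and not for any smaller step, so p = 7.

7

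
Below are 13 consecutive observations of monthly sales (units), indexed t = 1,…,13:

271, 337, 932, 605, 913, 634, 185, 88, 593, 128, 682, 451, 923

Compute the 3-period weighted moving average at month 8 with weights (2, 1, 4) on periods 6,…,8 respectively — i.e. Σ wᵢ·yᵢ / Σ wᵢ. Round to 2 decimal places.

Weighted sum: 2·634 + 1·185 + 4·88 = 1268 + 185 + 352 = 1805
Weight total: 2 + 1 + 4 = 7
WMA = 1805 / 7 = 257.86

257.86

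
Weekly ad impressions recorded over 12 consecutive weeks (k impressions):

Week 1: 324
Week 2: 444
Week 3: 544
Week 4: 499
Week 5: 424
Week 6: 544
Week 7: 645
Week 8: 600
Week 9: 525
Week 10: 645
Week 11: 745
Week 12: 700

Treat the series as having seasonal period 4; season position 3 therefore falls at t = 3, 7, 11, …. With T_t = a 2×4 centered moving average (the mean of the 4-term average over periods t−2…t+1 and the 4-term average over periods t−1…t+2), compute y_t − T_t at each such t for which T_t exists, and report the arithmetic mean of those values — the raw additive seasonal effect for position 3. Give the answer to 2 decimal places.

78.94

Season position 3 occurs at t = 3, 7 (where T_t is defined).
t=3: T_3 = 465.2500; y_3 − T_3 = 544 − 465.2500 = 78.7500
t=7: T_7 = 565.8750; y_7 − T_7 = 645 − 565.8750 = 79.1250
Mean deviation: (78.7500 + 79.1250) / 2 = 78.94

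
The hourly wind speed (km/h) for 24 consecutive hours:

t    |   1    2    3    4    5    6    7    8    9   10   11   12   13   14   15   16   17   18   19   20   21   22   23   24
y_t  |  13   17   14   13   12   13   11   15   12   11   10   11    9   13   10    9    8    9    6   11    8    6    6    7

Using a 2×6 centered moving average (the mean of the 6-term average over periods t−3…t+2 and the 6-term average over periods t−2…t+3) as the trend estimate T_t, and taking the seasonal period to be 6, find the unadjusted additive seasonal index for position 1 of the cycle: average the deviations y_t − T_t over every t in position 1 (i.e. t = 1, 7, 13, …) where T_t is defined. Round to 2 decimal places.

-1.75

Season position 1 occurs at t = 7, 13, 19 (where T_t is defined).
t=7: T_7 = 12.5000; y_7 − T_7 = 11 − 12.5000 = -1.5000
t=13: T_13 = 10.5000; y_13 − T_13 = 9 − 10.5000 = -1.5000
t=19: T_19 = 8.2500; y_19 − T_19 = 6 − 8.2500 = -2.2500
Mean deviation: (-1.5000 + -1.5000 + -2.2500) / 3 = -1.75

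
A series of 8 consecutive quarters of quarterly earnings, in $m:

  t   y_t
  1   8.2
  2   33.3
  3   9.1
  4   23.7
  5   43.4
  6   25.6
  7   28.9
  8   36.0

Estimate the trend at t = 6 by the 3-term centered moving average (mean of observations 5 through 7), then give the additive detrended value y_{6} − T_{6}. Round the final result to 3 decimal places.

Trend T_6 = (43.4 + 25.6 + 28.9) / 3 = 97.9/3 = 32.63333
Detrended value: 25.6 − 32.63333 = -7.033

-7.033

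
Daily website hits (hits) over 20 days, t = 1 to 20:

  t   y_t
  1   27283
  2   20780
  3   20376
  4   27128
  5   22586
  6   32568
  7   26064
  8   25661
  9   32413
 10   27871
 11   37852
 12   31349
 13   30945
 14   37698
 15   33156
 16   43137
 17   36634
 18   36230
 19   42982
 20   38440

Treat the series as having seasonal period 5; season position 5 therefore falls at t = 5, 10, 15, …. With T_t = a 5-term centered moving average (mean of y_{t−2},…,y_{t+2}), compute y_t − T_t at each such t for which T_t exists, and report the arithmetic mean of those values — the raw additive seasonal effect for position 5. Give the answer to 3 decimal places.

Season position 5 occurs at t = 5, 10, 15 (where T_t is defined).
t=5: T_5 = 25744.40000; y_5 − T_5 = 22586 − 25744.40000 = -3158.40000
t=10: T_10 = 31029.20000; y_10 − T_10 = 27871 − 31029.20000 = -3158.20000
t=15: T_15 = 36314.00000; y_15 − T_15 = 33156 − 36314.00000 = -3158.00000
Mean deviation: (-3158.40000 + -3158.20000 + -3158.00000) / 3 = -3158.200

-3158.200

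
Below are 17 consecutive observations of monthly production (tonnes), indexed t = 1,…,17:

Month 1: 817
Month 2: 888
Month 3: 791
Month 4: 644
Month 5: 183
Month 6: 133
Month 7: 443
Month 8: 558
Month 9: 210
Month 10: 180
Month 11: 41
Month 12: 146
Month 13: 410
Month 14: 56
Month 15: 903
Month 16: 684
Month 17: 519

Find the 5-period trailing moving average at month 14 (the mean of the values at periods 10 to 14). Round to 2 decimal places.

Sum of periods 10–14: 180 + 41 + 146 + 410 + 56 = 833
Divide by 5: 833 / 5 = 166.60

166.60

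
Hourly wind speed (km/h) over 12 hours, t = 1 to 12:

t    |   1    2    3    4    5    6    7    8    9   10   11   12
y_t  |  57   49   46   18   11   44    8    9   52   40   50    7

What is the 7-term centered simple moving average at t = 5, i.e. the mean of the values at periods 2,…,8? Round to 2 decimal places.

Sum of periods 2–8: 49 + 46 + 18 + 11 + 44 + 8 + 9 = 185
Divide by 7: 185 / 7 = 26.43

26.43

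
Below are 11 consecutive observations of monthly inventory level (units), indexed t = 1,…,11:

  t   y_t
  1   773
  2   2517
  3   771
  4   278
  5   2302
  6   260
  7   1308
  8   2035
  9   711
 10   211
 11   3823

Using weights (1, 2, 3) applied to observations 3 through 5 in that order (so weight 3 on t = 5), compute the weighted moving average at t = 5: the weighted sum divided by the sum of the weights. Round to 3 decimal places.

1372.167

Weighted sum: 1·771 + 2·278 + 3·2302 = 771 + 556 + 6906 = 8233
Weight total: 1 + 2 + 3 = 6
WMA = 8233 / 6 = 1372.167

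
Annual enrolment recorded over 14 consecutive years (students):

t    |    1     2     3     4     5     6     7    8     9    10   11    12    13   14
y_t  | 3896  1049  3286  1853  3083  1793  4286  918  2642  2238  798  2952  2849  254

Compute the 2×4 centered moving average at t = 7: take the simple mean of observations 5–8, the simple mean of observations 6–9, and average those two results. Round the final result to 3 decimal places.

Sum over 5–8: 3083 + 1793 + 4286 + 918 = 10080
Sum over 6–9: 1793 + 4286 + 918 + 2642 = 9639
CMA at t=7 = (10080 + 9639) / (2·4) = 19719 / 8 = 2464.875

2464.875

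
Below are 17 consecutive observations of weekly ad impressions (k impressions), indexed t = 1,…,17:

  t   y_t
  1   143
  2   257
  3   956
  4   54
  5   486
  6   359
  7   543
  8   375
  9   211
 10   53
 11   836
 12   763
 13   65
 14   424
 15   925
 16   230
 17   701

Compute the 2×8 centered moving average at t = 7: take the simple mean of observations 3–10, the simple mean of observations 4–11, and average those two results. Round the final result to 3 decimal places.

Sum over 3–10: 956 + 54 + 486 + 359 + 543 + 375 + 211 + 53 = 3037
Sum over 4–11: 54 + 486 + 359 + 543 + 375 + 211 + 53 + 836 = 2917
CMA at t=7 = (3037 + 2917) / (2·8) = 5954 / 16 = 372.125

372.125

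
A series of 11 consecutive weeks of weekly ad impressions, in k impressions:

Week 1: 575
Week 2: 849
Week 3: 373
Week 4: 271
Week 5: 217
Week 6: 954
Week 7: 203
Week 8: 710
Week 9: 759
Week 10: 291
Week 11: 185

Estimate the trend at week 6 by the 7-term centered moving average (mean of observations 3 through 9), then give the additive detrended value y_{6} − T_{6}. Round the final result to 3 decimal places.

Trend T_6 = (373 + 271 + 217 + 954 + 203 + 710 + 759) / 7 = 3487/7 = 498.14286
Detrended value: 954 − 498.14286 = 455.857

455.857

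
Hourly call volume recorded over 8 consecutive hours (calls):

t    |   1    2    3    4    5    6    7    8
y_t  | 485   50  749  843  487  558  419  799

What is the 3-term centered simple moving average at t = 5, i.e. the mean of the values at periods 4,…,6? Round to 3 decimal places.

Sum of periods 4–6: 843 + 487 + 558 = 1888
Divide by 3: 1888 / 3 = 629.333

629.333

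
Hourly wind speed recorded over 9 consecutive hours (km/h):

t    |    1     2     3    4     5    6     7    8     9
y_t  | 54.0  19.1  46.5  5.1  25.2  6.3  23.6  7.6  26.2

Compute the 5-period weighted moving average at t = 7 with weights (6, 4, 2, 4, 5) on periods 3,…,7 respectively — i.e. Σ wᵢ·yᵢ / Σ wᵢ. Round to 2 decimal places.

Weighted sum: 6·46.5 + 4·5.1 + 2·25.2 + 4·6.3 + 5·23.6 = 279.0 + 20.4 + 50.4 + 25.2 + 118.0 = 493.0
Weight total: 6 + 4 + 2 + 4 + 5 = 21
WMA = 493.0 / 21 = 23.48

23.48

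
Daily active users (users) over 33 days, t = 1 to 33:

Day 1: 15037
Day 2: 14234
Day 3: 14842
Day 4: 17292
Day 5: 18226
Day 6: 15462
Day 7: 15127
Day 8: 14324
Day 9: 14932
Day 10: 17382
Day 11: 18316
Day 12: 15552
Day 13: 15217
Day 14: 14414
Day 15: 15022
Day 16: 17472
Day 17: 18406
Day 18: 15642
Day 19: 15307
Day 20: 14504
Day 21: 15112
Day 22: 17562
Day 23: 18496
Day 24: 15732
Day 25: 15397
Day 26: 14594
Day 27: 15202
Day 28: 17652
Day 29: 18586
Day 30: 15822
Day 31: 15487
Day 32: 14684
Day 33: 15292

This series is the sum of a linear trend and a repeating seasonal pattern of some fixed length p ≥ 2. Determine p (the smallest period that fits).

6

First differences y_{t+1} − y_t: -803, 608, 2450, 934, -2764, -335, -803, 608, 2450, 934, -2764, -335, -803, 608, …
The difference pattern repeats every 6 terms and not for any smaller step, so p = 6.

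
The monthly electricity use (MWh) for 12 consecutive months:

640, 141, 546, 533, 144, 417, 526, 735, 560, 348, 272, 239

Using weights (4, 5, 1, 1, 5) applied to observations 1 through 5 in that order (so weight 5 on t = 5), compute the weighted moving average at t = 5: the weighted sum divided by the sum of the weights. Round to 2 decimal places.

Weighted sum: 4·640 + 5·141 + 1·546 + 1·533 + 5·144 = 2560 + 705 + 546 + 533 + 720 = 5064
Weight total: 4 + 5 + 1 + 1 + 5 = 16
WMA = 5064 / 16 = 316.50

316.50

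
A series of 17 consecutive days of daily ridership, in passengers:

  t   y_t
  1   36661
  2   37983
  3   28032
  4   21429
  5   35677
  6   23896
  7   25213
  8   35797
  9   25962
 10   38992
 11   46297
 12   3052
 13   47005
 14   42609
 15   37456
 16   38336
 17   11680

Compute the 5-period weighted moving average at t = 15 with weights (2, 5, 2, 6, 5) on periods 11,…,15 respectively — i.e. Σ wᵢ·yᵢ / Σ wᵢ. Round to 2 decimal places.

Weighted sum: 2·46297 + 5·3052 + 2·47005 + 6·42609 + 5·37456 = 92594 + 15260 + 94010 + 255654 + 187280 = 644798
Weight total: 2 + 5 + 2 + 6 + 5 = 20
WMA = 644798 / 20 = 32239.90

32239.90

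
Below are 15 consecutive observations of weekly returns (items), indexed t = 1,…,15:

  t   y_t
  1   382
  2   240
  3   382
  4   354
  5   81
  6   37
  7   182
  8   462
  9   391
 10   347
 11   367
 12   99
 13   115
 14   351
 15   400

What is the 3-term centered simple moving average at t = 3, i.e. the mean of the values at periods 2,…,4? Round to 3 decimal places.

Sum of periods 2–4: 240 + 382 + 354 = 976
Divide by 3: 976 / 3 = 325.333

325.333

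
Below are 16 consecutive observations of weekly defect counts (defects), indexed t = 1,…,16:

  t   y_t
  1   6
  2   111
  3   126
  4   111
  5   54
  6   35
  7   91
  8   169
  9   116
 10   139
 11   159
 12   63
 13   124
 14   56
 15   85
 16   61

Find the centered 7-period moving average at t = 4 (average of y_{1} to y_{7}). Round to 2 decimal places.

Sum of periods 1–7: 6 + 111 + 126 + 111 + 54 + 35 + 91 = 534
Divide by 7: 534 / 7 = 76.29

76.29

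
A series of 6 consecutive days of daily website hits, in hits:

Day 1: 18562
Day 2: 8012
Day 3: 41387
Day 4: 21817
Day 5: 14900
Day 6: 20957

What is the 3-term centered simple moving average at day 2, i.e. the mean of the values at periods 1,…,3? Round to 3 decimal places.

22653.667

Sum of periods 1–3: 18562 + 8012 + 41387 = 67961
Divide by 3: 67961 / 3 = 22653.667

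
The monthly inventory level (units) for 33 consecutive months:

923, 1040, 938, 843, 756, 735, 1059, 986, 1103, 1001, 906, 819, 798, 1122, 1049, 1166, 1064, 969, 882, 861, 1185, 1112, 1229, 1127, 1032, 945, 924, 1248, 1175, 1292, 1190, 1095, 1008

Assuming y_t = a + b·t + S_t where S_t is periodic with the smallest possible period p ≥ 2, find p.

7

First differences y_{t+1} − y_t: 117, -102, -95, -87, -21, 324, -73, 117, -102, -95, -87, -21, 324, -73, 117, -102, …
The difference pattern repeats every 7 terms and not for any smaller step, so p = 7.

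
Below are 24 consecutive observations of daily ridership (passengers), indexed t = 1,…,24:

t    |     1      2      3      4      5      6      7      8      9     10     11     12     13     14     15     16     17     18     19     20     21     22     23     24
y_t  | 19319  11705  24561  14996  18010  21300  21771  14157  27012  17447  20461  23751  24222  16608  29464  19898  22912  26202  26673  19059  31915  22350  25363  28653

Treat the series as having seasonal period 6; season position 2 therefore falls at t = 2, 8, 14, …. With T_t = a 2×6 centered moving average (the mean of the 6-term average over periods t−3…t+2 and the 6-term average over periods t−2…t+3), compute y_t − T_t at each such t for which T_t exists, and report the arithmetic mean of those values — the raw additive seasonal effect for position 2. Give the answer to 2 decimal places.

Season position 2 occurs at t = 8, 14, 20 (where T_t is defined).
t=8: T_8 = 20153.7500; y_8 − T_8 = 14157 − 20153.7500 = -5996.7500
t=14: T_14 = 22604.9167; y_14 − T_14 = 16608 − 22604.9167 = -5996.9167
t=20: T_20 = 25056.0833; y_20 − T_20 = 19059 − 25056.0833 = -5997.0833
Mean deviation: (-5996.7500 + -5996.9167 + -5997.0833) / 3 = -5996.92

-5996.92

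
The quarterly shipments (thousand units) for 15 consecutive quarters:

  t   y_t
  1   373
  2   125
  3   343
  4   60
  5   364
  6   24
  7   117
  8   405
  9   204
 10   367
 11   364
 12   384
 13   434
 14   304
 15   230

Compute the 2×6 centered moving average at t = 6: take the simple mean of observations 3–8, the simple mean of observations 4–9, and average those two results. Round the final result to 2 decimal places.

207.25

Sum over 3–8: 343 + 60 + 364 + 24 + 117 + 405 = 1313
Sum over 4–9: 60 + 364 + 24 + 117 + 405 + 204 = 1174
CMA at t=6 = (1313 + 1174) / (2·6) = 2487 / 12 = 207.25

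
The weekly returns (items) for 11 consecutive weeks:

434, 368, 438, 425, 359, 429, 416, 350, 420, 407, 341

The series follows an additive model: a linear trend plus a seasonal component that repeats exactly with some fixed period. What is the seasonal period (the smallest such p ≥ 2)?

3

First differences y_{t+1} − y_t: -66, 70, -13, -66, 70, -13, -66, 70, …
The difference pattern repeats every 3 terms and not for any smaller step, so p = 3.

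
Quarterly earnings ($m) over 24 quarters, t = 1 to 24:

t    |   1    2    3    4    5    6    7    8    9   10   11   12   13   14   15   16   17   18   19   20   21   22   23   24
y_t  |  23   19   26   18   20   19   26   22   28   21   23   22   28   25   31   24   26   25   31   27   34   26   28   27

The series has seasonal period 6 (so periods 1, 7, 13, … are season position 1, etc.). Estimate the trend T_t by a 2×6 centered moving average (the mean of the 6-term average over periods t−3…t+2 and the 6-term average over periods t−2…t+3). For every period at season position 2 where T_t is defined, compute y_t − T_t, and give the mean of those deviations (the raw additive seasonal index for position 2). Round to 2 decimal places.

-1.00

Season position 2 occurs at t = 8, 14, 20 (where T_t is defined).
t=8: T_8 = 22.9167; y_8 − T_8 = 22 − 22.9167 = -0.9167
t=14: T_14 = 25.7500; y_14 − T_14 = 25 − 25.7500 = -0.7500
t=20: T_20 = 28.3333; y_20 − T_20 = 27 − 28.3333 = -1.3333
Mean deviation: (-0.9167 + -0.7500 + -1.3333) / 3 = -1.00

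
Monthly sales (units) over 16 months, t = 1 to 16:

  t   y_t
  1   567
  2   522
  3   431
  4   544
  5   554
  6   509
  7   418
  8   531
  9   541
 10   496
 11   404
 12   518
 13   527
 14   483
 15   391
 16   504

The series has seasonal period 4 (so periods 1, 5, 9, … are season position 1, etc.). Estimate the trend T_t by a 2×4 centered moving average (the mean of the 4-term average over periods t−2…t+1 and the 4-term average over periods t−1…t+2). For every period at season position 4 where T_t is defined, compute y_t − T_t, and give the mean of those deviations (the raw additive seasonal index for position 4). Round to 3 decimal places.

33.042

Season position 4 occurs at t = 4, 8, 12 (where T_t is defined).
t=4: T_4 = 511.12500; y_4 − T_4 = 544 − 511.12500 = 32.87500
t=8: T_8 = 498.12500; y_8 − T_8 = 531 − 498.12500 = 32.87500
t=12: T_12 = 484.62500; y_12 − T_12 = 518 − 484.62500 = 33.37500
Mean deviation: (32.87500 + 32.87500 + 33.37500) / 3 = 33.042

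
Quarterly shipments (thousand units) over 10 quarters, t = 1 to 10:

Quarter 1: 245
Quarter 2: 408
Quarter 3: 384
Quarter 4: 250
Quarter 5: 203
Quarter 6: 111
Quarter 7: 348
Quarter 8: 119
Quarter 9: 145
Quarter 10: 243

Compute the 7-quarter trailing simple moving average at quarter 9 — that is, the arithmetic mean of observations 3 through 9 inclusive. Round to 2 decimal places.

222.86

Sum of periods 3–9: 384 + 250 + 203 + 111 + 348 + 119 + 145 = 1560
Divide by 7: 1560 / 7 = 222.86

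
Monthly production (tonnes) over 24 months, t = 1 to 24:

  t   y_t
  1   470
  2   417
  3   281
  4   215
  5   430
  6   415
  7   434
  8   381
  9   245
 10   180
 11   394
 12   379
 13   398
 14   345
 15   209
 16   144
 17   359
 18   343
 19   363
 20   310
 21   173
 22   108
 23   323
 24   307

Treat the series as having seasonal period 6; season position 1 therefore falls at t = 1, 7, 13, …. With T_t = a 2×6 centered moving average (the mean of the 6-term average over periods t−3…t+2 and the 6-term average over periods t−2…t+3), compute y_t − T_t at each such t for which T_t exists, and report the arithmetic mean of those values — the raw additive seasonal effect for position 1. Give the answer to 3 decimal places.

83.694

Season position 1 occurs at t = 7, 13, 19 (where T_t is defined).
t=7: T_7 = 350.41667; y_7 − T_7 = 434 − 350.41667 = 83.58333
t=13: T_13 = 314.50000; y_13 − T_13 = 398 − 314.50000 = 83.50000
t=19: T_19 = 279.00000; y_19 − T_19 = 363 − 279.00000 = 84.00000
Mean deviation: (83.58333 + 83.50000 + 84.00000) / 3 = 83.694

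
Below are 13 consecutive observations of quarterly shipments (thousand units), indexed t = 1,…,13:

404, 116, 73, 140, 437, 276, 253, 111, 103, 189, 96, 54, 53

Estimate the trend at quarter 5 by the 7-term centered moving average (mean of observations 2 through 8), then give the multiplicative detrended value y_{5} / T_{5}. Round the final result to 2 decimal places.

2.18

Trend T_5 = (116 + 73 + 140 + 437 + 276 + 253 + 111) / 7 = 1406/7 = 200.8571
Ratio to trend: 437 / 200.8571 = 2.18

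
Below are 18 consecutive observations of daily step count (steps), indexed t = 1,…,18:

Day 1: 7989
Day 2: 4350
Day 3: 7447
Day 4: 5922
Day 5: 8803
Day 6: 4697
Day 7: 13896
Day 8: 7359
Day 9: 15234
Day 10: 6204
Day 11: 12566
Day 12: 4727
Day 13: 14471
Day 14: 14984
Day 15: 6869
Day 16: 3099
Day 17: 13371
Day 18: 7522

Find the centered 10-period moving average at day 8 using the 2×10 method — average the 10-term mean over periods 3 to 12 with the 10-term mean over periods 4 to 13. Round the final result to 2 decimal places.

Sum over 3–12: 7447 + 5922 + 8803 + 4697 + 13896 + 7359 + 15234 + 6204 + 12566 + 4727 = 86855
Sum over 4–13: 5922 + 8803 + 4697 + 13896 + 7359 + 15234 + 6204 + 12566 + 4727 + 14471 = 93879
CMA at t=8 = (86855 + 93879) / (2·10) = 180734 / 20 = 9036.70

9036.70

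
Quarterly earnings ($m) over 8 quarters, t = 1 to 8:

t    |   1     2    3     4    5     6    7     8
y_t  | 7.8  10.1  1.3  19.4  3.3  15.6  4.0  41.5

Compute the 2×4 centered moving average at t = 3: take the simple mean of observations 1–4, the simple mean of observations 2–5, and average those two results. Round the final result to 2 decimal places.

9.09

Sum over 1–4: 7.8 + 10.1 + 1.3 + 19.4 = 38.6
Sum over 2–5: 10.1 + 1.3 + 19.4 + 3.3 = 34.1
CMA at t=3 = (38.6 + 34.1) / (2·4) = 72.7 / 8 = 9.09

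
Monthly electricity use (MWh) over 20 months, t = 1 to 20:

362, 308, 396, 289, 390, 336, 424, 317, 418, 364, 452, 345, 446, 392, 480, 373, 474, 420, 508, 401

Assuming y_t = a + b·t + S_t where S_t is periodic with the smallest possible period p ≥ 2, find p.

4

First differences y_{t+1} − y_t: -54, 88, -107, 101, -54, 88, -107, 101, -54, 88, …
The difference pattern repeats every 4 terms and not for any smaller step, so p = 4.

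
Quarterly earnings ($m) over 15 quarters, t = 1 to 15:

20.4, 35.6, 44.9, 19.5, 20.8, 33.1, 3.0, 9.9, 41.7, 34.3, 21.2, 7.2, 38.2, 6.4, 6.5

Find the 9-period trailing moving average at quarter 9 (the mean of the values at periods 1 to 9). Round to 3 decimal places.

Sum of periods 1–9: 20.4 + 35.6 + 44.9 + 19.5 + 20.8 + 33.1 + 3.0 + 9.9 + 41.7 = 228.9
Divide by 9: 228.9 / 9 = 25.433

25.433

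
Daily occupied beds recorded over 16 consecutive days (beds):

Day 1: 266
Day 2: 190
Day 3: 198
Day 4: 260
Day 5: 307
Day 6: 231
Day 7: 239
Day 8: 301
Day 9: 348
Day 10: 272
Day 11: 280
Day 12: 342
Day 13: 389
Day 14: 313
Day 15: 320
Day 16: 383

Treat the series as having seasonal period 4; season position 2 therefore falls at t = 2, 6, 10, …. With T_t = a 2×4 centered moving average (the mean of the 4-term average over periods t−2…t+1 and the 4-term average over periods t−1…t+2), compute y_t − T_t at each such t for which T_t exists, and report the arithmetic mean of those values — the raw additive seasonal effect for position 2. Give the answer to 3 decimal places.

-33.292

Season position 2 occurs at t = 6, 10, 14 (where T_t is defined).
t=6: T_6 = 264.37500; y_6 − T_6 = 231 − 264.37500 = -33.37500
t=10: T_10 = 305.37500; y_10 − T_10 = 272 − 305.37500 = -33.37500
t=14: T_14 = 346.12500; y_14 − T_14 = 313 − 346.12500 = -33.12500
Mean deviation: (-33.37500 + -33.37500 + -33.12500) / 3 = -33.292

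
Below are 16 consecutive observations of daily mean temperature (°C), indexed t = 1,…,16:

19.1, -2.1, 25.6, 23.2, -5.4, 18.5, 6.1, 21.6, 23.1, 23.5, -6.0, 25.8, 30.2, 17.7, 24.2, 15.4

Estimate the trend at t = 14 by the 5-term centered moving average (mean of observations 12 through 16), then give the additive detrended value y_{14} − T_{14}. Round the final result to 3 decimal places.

-4.960

Trend T_14 = (25.8 + 30.2 + 17.7 + 24.2 + 15.4) / 5 = 113.3/5 = 22.66000
Detrended value: 17.7 − 22.66000 = -4.960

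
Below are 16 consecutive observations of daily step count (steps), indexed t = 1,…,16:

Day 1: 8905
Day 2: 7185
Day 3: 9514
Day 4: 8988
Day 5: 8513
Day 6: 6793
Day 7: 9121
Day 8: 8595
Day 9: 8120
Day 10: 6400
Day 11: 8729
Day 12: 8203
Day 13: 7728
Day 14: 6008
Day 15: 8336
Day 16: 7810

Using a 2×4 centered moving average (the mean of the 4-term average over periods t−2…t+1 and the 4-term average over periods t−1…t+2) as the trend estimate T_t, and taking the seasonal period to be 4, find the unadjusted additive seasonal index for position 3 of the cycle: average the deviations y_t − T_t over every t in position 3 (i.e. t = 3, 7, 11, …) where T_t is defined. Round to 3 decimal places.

914.875

Season position 3 occurs at t = 3, 7, 11 (where T_t is defined).
t=3: T_3 = 8599.00000; y_3 − T_3 = 9514 − 8599.00000 = 915.00000
t=7: T_7 = 8206.37500; y_7 − T_7 = 9121 − 8206.37500 = 914.62500
t=11: T_11 = 7814.00000; y_11 − T_11 = 8729 − 7814.00000 = 915.00000
Mean deviation: (915.00000 + 914.62500 + 915.00000) / 3 = 914.875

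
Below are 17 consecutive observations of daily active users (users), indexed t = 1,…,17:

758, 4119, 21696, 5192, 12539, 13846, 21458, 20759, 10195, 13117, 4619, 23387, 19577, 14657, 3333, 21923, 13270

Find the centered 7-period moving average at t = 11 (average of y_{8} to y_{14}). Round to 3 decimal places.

Sum of periods 8–14: 20759 + 10195 + 13117 + 4619 + 23387 + 19577 + 14657 = 106311
Divide by 7: 106311 / 7 = 15187.286

15187.286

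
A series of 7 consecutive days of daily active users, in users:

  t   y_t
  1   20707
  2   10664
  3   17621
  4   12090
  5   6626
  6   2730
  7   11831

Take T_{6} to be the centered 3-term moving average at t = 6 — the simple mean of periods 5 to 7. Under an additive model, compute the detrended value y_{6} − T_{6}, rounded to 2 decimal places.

Trend T_6 = (6626 + 2730 + 11831) / 3 = 21187/3 = 7062.3333
Detrended value: 2730 − 7062.3333 = -4332.33

-4332.33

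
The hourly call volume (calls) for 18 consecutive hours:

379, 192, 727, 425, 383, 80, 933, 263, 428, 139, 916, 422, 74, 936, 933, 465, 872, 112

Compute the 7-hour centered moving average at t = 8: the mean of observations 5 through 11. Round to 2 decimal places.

448.86

Sum of periods 5–11: 383 + 80 + 933 + 263 + 428 + 139 + 916 = 3142
Divide by 7: 3142 / 7 = 448.86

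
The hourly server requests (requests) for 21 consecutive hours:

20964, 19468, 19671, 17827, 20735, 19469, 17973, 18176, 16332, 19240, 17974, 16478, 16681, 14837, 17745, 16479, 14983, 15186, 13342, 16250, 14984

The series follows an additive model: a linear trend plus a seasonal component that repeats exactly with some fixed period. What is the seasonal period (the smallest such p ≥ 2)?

First differences y_{t+1} − y_t: -1496, 203, -1844, 2908, -1266, -1496, 203, -1844, 2908, -1266, -1496, 203, …
The difference pattern repeats every 5 terms and not for any smaller step, so p = 5.

5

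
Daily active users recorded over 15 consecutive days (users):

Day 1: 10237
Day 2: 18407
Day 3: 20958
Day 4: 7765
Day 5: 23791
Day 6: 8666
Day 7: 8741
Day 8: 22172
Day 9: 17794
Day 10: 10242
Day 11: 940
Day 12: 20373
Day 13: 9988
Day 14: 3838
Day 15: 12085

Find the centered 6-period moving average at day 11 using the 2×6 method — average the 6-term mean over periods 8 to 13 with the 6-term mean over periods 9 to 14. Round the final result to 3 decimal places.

12057.000

Sum over 8–13: 22172 + 17794 + 10242 + 940 + 20373 + 9988 = 81509
Sum over 9–14: 17794 + 10242 + 940 + 20373 + 9988 + 3838 = 63175
CMA at t=11 = (81509 + 63175) / (2·6) = 144684 / 12 = 12057.000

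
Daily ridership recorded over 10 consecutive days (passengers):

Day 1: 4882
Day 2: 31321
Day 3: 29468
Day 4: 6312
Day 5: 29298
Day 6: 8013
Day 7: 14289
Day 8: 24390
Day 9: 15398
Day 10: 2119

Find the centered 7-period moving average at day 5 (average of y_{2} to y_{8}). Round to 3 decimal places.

Sum of periods 2–8: 31321 + 29468 + 6312 + 29298 + 8013 + 14289 + 24390 = 143091
Divide by 7: 143091 / 7 = 20441.571

20441.571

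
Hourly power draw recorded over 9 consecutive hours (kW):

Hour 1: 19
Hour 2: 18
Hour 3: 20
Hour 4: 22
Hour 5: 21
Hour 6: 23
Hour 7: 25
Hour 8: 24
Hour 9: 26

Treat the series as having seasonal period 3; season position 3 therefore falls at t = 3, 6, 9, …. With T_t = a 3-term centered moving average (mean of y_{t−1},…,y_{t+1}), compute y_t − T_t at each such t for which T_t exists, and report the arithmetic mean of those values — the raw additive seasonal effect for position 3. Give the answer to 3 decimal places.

Season position 3 occurs at t = 3, 6 (where T_t is defined).
t=3: T_3 = 20.00000; y_3 − T_3 = 20 − 20.00000 = 0.00000
t=6: T_6 = 23.00000; y_6 − T_6 = 23 − 23.00000 = 0.00000
Mean deviation: (0.00000 + 0.00000) / 2 = 0.000

0.000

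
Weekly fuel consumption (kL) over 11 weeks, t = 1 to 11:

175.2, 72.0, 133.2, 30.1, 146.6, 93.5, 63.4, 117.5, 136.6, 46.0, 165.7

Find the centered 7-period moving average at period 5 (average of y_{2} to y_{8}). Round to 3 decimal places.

Sum of periods 2–8: 72.0 + 133.2 + 30.1 + 146.6 + 93.5 + 63.4 + 117.5 = 656.3
Divide by 7: 656.3 / 7 = 93.757

93.757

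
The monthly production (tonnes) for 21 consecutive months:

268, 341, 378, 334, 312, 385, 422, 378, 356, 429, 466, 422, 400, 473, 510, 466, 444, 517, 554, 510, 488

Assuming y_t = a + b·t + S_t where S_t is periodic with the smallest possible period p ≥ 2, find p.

4

First differences y_{t+1} − y_t: 73, 37, -44, -22, 73, 37, -44, -22, 73, 37, …
The difference pattern repeats every 4 terms and not for any smaller step, so p = 4.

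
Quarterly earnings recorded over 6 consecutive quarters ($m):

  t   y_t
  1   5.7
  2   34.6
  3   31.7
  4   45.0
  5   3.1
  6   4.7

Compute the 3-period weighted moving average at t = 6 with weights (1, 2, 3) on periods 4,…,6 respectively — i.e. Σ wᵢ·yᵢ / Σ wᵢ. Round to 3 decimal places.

10.883

Weighted sum: 1·45.0 + 2·3.1 + 3·4.7 = 45.0 + 6.2 + 14.1 = 65.3
Weight total: 1 + 2 + 3 = 6
WMA = 65.3 / 6 = 10.883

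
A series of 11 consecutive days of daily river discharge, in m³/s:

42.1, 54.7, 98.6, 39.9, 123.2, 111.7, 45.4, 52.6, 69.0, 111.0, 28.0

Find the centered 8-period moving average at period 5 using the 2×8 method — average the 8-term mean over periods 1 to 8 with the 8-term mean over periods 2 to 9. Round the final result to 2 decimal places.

72.71

Sum over 1–8: 42.1 + 54.7 + 98.6 + 39.9 + 123.2 + 111.7 + 45.4 + 52.6 = 568.2
Sum over 2–9: 54.7 + 98.6 + 39.9 + 123.2 + 111.7 + 45.4 + 52.6 + 69.0 = 595.1
CMA at t=5 = (568.2 + 595.1) / (2·8) = 1163.3 / 16 = 72.71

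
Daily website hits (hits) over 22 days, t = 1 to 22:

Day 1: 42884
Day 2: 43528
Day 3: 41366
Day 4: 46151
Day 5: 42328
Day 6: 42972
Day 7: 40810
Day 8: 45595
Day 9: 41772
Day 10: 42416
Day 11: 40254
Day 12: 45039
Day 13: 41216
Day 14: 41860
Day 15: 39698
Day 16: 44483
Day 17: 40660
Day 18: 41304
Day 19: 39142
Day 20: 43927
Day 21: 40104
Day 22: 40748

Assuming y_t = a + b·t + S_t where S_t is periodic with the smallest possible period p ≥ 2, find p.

4

First differences y_{t+1} − y_t: 644, -2162, 4785, -3823, 644, -2162, 4785, -3823, 644, -2162, …
The difference pattern repeats every 4 terms and not for any smaller step, so p = 4.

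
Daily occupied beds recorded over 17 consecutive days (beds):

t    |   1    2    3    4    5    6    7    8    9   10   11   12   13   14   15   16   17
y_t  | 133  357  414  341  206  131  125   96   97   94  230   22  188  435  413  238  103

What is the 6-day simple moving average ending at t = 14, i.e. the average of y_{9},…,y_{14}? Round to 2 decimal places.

177.67

Sum of periods 9–14: 97 + 94 + 230 + 22 + 188 + 435 = 1066
Divide by 6: 1066 / 6 = 177.67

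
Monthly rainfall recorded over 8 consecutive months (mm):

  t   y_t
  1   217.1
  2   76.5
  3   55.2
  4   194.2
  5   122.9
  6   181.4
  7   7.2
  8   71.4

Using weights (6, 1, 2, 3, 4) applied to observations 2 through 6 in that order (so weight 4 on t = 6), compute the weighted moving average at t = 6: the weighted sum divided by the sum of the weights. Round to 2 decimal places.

Weighted sum: 6·76.5 + 1·55.2 + 2·194.2 + 3·122.9 + 4·181.4 = 459.0 + 55.2 + 388.4 + 368.7 + 725.6 = 1996.9
Weight total: 6 + 1 + 2 + 3 + 4 = 16
WMA = 1996.9 / 16 = 124.81

124.81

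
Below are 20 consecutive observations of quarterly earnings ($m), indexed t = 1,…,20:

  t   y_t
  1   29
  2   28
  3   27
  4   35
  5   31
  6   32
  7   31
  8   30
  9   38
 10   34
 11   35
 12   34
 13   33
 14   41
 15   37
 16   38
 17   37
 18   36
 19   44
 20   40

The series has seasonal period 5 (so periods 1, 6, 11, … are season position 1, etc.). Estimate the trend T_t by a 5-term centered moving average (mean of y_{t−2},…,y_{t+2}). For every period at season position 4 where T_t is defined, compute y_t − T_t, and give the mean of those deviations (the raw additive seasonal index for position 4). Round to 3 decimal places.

4.400

Season position 4 occurs at t = 4, 9, 14 (where T_t is defined).
t=4: T_4 = 30.60000; y_4 − T_4 = 35 − 30.60000 = 4.40000
t=9: T_9 = 33.60000; y_9 − T_9 = 38 − 33.60000 = 4.40000
t=14: T_14 = 36.60000; y_14 − T_14 = 41 − 36.60000 = 4.40000
Mean deviation: (4.40000 + 4.40000 + 4.40000) / 3 = 4.400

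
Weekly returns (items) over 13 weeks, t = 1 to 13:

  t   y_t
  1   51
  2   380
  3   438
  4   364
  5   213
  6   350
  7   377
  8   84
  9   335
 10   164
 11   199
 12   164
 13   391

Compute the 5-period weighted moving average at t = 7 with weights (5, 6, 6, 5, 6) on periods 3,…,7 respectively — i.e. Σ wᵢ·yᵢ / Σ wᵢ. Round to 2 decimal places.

Weighted sum: 5·438 + 6·364 + 6·213 + 5·350 + 6·377 = 2190 + 2184 + 1278 + 1750 + 2262 = 9664
Weight total: 5 + 6 + 6 + 5 + 6 = 28
WMA = 9664 / 28 = 345.14

345.14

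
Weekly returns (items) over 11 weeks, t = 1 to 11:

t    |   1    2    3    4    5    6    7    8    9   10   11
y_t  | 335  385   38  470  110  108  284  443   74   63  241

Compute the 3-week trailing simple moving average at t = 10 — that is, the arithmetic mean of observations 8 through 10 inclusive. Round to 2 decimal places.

Sum of periods 8–10: 443 + 74 + 63 = 580
Divide by 3: 580 / 3 = 193.33

193.33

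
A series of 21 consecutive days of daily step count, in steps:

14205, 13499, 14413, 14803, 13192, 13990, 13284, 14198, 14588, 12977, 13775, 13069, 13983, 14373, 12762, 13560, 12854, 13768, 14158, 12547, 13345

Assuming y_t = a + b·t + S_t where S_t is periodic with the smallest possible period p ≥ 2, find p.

5

First differences y_{t+1} − y_t: -706, 914, 390, -1611, 798, -706, 914, 390, -1611, 798, -706, 914, …
The difference pattern repeats every 5 terms and not for any smaller step, so p = 5.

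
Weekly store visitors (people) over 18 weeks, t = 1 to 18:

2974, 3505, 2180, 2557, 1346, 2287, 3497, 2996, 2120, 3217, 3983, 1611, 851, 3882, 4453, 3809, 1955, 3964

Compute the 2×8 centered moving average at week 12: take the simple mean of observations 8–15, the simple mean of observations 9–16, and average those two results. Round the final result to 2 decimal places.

2939.94

Sum over 8–15: 2996 + 2120 + 3217 + 3983 + 1611 + 851 + 3882 + 4453 = 23113
Sum over 9–16: 2120 + 3217 + 3983 + 1611 + 851 + 3882 + 4453 + 3809 = 23926
CMA at t=12 = (23113 + 23926) / (2·8) = 47039 / 16 = 2939.94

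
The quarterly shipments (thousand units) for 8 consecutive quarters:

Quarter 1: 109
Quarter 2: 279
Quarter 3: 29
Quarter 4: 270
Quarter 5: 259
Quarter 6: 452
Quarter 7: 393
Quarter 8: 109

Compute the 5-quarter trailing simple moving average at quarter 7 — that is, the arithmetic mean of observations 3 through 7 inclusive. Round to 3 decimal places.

280.600

Sum of periods 3–7: 29 + 270 + 259 + 452 + 393 = 1403
Divide by 5: 1403 / 5 = 280.600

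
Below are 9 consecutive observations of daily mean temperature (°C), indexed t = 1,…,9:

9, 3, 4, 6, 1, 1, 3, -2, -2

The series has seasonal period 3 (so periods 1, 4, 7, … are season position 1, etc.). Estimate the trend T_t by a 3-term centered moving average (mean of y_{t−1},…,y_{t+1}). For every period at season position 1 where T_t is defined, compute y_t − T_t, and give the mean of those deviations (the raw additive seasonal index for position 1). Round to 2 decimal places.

2.33

Season position 1 occurs at t = 4, 7 (where T_t is defined).
t=4: T_4 = 3.6667; y_4 − T_4 = 6 − 3.6667 = 2.3333
t=7: T_7 = 0.6667; y_7 − T_7 = 3 − 0.6667 = 2.3333
Mean deviation: (2.3333 + 2.3333) / 2 = 2.33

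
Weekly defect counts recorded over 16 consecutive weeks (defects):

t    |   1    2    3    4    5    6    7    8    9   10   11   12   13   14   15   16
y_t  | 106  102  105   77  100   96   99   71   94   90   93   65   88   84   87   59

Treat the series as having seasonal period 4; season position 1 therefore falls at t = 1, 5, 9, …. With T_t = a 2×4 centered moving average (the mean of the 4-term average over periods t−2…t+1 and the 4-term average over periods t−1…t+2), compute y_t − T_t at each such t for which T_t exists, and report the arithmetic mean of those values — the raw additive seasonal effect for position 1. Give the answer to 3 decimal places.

Season position 1 occurs at t = 5, 9, 13 (where T_t is defined).
t=5: T_5 = 93.75000; y_5 − T_5 = 100 − 93.75000 = 6.25000
t=9: T_9 = 87.75000; y_9 − T_9 = 94 − 87.75000 = 6.25000
t=13: T_13 = 81.75000; y_13 − T_13 = 88 − 81.75000 = 6.25000
Mean deviation: (6.25000 + 6.25000 + 6.25000) / 3 = 6.250

6.250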